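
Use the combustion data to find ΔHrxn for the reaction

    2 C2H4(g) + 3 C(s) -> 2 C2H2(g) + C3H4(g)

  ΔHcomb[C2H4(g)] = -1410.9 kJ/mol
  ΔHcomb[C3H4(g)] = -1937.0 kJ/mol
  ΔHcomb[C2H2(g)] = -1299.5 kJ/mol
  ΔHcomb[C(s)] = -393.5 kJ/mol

Using ΔH = Σ nΔHc°(reactants) − Σ nΔHc°(products):
= [2·(-1410.9) + 3·(-393.5)] − [2·(-1299.5) + 1·(-1937.0)]
= 533.7 kJ/mol

ΔHrxn = 533.7 kJ/mol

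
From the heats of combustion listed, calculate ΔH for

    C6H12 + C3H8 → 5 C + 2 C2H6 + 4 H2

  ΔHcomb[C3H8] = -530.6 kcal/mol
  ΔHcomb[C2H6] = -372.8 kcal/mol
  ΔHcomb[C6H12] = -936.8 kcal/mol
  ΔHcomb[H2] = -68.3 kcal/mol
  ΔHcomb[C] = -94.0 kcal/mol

ΔH = 21.4 kcal/mol

Using ΔH = Σ nΔHc°(reactants) − Σ nΔHc°(products):
= [1·(-936.8) + 1·(-530.6)] − [5·(-94.0) + 2·(-372.8) + 4·(-68.3)]
= 21.4 kcal/mol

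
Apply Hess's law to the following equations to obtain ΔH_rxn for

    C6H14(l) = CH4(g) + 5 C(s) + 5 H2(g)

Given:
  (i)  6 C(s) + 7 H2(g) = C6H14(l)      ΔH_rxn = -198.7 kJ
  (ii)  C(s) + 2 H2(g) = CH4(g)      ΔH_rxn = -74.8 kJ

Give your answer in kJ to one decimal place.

ΔH_rxn = 123.9 kJ

(i) reversed (C6H14(l) must end up as a reactant): +198.7 kJ
(ii) as written (CH4(g) already on the product side): -74.8 kJ
Summing the manipulated equations, ΔH_rxn = (+198.7) + (-74.8) = 123.9 kJ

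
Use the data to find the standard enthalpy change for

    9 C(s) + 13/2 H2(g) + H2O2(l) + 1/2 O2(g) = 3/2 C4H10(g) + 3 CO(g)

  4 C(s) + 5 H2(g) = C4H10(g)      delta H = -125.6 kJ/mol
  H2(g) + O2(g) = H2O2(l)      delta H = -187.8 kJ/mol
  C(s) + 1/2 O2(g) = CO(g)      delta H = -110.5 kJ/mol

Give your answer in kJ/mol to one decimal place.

delta H = -332.1 kJ/mol

equation 1 × 3/2: (3/2)·(-125.6) = -188.4 kJ/mol
equation 2 reversed: +187.8 kJ/mol
equation 3 × 3: (3)·(-110.5) = -331.5 kJ/mol
delta H = (3/2)·(-125.6) + (-1)·(-187.8) + (3)·(-110.5) = -332.1 kJ/mol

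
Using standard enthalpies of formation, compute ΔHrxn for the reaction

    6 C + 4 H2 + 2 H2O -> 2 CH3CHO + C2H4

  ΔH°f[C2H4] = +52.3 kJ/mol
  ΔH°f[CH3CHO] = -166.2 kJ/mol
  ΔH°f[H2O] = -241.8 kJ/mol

ΔH°rxn = Σ nΔHf°(products) − Σ nΔHf°(reactants).
Products: 2·(-166.2) + 1·(+52.3) = -280.1
Reactants: 6·(+0.0) + 4·(+0.0) + 2·(-241.8) = -483.6
ΔHrxn = (-280.1) − (-483.6) = 203.5 kJ/mol

ΔHrxn = 203.5 kJ/mol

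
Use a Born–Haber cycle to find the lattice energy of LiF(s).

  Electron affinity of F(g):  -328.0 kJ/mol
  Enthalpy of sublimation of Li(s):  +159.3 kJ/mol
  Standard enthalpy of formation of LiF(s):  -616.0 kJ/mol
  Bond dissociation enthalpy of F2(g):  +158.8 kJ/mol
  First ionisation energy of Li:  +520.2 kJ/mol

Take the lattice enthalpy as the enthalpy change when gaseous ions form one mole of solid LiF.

ΔHf° = 1·ΔHsub + 1·(ΣIE) + 1/2·D(F2) + 1·EA + U
-616.0 = 1·(+159.3) + 1·(+520.2) + 1/2·(+158.8) + 1·(-328.0) + U
U = -616.0 − (+430.9) = -1046.9 kJ/mol

U = -1046.9 kJ/mol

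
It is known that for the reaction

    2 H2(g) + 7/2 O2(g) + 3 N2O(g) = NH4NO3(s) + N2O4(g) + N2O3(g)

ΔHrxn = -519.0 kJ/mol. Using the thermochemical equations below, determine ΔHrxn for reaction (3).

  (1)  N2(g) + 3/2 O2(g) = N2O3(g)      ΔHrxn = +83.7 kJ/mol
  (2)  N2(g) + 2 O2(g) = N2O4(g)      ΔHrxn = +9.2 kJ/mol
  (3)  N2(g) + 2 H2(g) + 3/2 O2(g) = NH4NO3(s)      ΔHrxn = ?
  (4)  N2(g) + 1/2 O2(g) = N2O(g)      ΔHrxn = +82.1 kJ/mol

(1) as written: +83.7 kJ/mol
(2) as written: +9.2 kJ/mol
(3) as written: contributes x
(4) reversed and × 3: (-3)·(+82.1) = -246.3 kJ/mol
-519.0 = (+83.7) + (+9.2) + (-246.3) + x
x = (-519.0 − (-153.4)) / (1) = -365.6 kJ/mol

ΔHrxn = -365.6 kJ/mol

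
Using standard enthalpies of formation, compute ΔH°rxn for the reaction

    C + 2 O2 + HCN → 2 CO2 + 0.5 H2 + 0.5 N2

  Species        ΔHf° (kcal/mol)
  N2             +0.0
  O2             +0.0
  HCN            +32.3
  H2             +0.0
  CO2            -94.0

ΔH°rxn = -220.3 kcal/mol

Products: 2·(-94.0) + 1/2·(+0.0) + 1/2·(+0.0) = -188.0
Reactants: 1·(+0.0) + 2·(+0.0) + 1·(+32.3) = +32.3
ΔH°rxn = (-188.0) − (+32.3) = -220.3 kcal/mol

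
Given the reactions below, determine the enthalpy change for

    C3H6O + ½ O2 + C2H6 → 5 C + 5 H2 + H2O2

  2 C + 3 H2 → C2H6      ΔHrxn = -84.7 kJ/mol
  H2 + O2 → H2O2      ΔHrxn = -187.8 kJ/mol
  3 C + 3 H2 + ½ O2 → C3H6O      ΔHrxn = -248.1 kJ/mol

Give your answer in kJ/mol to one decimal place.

equation 1 reversed: +84.7 kJ/mol
equation 2 as written: -187.8 kJ/mol
equation 3 reversed: +248.1 kJ/mol
By Hess's law, ΔHrxn = (-1)·(-84.7) + (1)·(-187.8) + (-1)·(-248.1) = 145.0 kJ/mol

ΔHrxn = 145.0 kJ/mol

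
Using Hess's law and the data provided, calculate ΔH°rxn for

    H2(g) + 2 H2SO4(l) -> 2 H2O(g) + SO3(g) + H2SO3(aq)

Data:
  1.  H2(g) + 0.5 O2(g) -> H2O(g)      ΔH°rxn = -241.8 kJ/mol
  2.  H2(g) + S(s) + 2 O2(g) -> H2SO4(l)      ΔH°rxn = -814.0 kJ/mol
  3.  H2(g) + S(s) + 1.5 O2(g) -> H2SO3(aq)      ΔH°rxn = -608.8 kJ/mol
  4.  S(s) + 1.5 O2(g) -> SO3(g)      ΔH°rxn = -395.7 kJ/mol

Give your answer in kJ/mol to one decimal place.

eq. 1 × 2 (×2 to match 2 H2O(g) in the target): (2)·(-241.8) = -483.6 kJ/mol
eq. 2 reversed and × 2 (H2SO4(l) must end up as a reactant; scale by 2 for the 2 H2SO4(l)): (-2)·(-814.0) = +1628.0 kJ/mol
eq. 3 as written (H2SO3(aq) already on the product side): -608.8 kJ/mol
eq. 4 as written (SO3(g) already on the product side): -395.7 kJ/mol
Since enthalpy is a state function, ΔH°rxn = (-483.6) + (+1628.0) + (-608.8) + (-395.7) = 139.9 kJ/mol

ΔH°rxn = 139.9 kJ/mol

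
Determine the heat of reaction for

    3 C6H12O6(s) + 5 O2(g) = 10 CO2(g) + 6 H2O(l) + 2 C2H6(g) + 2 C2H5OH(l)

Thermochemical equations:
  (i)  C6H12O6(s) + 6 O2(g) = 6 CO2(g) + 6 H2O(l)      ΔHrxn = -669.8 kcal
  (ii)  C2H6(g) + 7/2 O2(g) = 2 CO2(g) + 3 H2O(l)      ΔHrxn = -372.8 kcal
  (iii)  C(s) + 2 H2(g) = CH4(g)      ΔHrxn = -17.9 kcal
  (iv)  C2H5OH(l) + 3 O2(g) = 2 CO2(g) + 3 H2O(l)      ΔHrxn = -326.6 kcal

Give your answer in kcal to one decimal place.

(i) × 3: (3)·(-669.8) = -2009.4 kcal
(ii) reversed and × 2: (-2)·(-372.8) = +745.6 kcal
(iii): not needed.
(iv) reversed and × 2: (-2)·(-326.6) = +653.2 kcal
ΔHrxn = (3)·(-669.8) + (-2)·(-372.8) + (-2)·(-326.6) = -610.6 kcal

ΔHrxn = -610.6 kcal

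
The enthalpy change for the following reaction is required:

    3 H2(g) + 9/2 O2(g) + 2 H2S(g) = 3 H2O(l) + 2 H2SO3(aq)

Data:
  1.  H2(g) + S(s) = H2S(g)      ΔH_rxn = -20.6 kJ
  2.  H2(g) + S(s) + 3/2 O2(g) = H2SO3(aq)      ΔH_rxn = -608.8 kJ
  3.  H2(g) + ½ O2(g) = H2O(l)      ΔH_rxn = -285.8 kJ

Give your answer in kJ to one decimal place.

eq. 1 reversed and × 2: (-2)·(-20.6) = +41.2 kJ
eq. 2 × 2: (2)·(-608.8) = -1217.6 kJ
eq. 3 × 3: (3)·(-285.8) = -857.4 kJ
ΔH_rxn = (+41.2) + (-1217.6) + (-857.4) = -2033.8 kJ

ΔH_rxn = -2033.8 kJ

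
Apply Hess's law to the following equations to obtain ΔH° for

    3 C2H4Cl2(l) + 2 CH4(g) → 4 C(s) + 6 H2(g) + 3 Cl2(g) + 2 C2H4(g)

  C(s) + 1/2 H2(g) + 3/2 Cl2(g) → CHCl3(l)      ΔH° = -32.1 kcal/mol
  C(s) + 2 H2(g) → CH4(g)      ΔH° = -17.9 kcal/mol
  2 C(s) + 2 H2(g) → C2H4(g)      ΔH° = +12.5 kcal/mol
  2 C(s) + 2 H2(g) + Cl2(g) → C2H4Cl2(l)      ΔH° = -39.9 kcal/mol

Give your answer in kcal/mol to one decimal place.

equation 1: not needed (CHCl3(l) appears nowhere else).
equation 2 reversed and × 2 (reverse to put CH4(g) on the reactant side; scale by 2 for the 2 CH4(g)): (-2)·(-17.9) = +35.8 kcal/mol
equation 3 × 2 (scale by 2 for the 2 C2H4(g)): (2)·(+12.5) = +25.0 kcal/mol
equation 4 reversed and × 3 (reverse to put C2H4Cl2(l) on the reactant side; scale by 3 for the 3 C2H4Cl2(l)): (-3)·(-39.9) = +119.7 kcal/mol
ΔH° = (-2)·(-17.9) + (2)·(+12.5) + (-3)·(-39.9) = 180.5 kcal/mol

ΔH° = 180.5 kcal/mol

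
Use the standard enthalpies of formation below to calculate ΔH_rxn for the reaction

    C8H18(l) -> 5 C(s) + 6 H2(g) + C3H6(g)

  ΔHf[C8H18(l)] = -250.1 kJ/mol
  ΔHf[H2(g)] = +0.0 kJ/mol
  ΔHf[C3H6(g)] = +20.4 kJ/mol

ΔH_rxn = 270.5 kJ/mol

ΔH°rxn = Σ nΔHf°(products) − Σ nΔHf°(reactants).
Products: 5·(+0.0) + 6·(+0.0) + 1·(+20.4) = +20.4
Reactants: 1·(-250.1) = -250.1
ΔH_rxn = (+20.4) − (-250.1) = 270.5 kJ/mol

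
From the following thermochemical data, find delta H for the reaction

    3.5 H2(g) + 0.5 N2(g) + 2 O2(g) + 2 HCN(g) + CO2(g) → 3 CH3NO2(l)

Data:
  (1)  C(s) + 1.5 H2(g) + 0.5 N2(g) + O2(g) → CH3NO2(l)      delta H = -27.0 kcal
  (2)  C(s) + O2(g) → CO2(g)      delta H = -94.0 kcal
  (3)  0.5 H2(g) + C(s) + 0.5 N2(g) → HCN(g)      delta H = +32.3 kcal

(1) × 3 (scale by 3 for the 3 CH3NO2(l)): (3)·(-27.0) = -81.0 kcal
(2) reversed (CO2(g) must end up as a reactant): +94.0 kcal
(3) reversed and × 2 (reverse to put HCN(g) on the reactant side; ×2 to match 2 HCN(g) in the target): (-2)·(+32.3) = -64.6 kcal
Combining the equations, delta H = (3)·(-27.0) + (-1)·(-94.0) + (-2)·(+32.3) = -51.6 kcal

delta H = -51.6 kcal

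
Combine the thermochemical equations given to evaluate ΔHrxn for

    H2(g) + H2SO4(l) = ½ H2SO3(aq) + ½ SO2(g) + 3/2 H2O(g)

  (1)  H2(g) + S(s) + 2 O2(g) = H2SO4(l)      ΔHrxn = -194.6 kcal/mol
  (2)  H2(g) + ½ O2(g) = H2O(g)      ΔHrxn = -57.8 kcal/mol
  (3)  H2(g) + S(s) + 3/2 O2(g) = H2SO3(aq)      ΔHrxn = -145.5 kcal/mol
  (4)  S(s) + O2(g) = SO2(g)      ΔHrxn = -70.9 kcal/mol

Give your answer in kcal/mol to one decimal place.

ΔHrxn = -0.3 kcal/mol

(1) reversed (H2SO4(l) must end up as a reactant): +194.6 kcal/mol
(2) × 3/2 (scale by 3/2 for the 3/2 H2O(g)): (3/2)·(-57.8) = -86.7 kcal/mol
(3) × 1/2 (×1/2 to match 1/2 H2SO3(aq) in the target): (1/2)·(-145.5) = -72.75 kcal/mol
(4) × 1/2 (scale by 1/2 for the 1/2 SO2(g)): (1/2)·(-70.9) = -35.45 kcal/mol
By Hess's law, ΔHrxn = (+194.6) + (-86.7) + (-72.75) + (-35.45) = -0.3 kcal/mol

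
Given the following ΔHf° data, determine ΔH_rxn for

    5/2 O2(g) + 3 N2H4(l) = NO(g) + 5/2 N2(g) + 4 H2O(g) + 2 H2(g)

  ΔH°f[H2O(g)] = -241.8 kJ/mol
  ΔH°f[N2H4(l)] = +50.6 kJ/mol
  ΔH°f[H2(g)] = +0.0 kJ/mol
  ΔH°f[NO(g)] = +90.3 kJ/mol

ΔH_rxn = -1028.7 kJ/mol

Products: 1·(+90.3) + 5/2·(+0.0) + 4·(-241.8) + 2·(+0.0) = -876.9
Reactants: 5/2·(+0.0) + 3·(+50.6) = +151.8
ΔH_rxn = (-876.9) − (+151.8) = -1028.7 kJ/mol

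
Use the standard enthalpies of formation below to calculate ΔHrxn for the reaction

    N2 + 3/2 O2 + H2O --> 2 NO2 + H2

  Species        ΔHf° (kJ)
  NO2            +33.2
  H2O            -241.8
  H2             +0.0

ΔHrxn = 308.2 kJ

Products: 2·(+33.2) + 1·(+0.0) = +66.4
Reactants: 1·(+0.0) + 3/2·(+0.0) + 1·(-241.8) = -241.8
ΔHrxn = (+66.4) − (-241.8) = 308.2 kJ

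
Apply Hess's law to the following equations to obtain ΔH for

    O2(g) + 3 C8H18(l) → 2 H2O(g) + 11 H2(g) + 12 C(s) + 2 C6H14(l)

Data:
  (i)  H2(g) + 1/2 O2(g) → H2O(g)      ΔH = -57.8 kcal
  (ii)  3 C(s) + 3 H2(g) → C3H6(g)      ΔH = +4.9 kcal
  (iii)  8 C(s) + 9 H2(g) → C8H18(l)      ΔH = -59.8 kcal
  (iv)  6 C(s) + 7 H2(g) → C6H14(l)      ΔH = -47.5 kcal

ΔH = -31.2 kcal

(i) × 2 (scale by 2 for the 2 H2O(g)): (2)·(-57.8) = -115.6 kcal
(ii): not needed (C3H6(g) appears nowhere else).
(iii) reversed and × 3 (C8H18(l) must end up as a reactant; scale by 3 for the 3 C8H18(l)): (-3)·(-59.8) = +179.4 kcal
(iv) × 2 (scale by 2 for the 2 C6H14(l)): (2)·(-47.5) = -95.0 kcal
Combining the equations, ΔH = (-115.6) + (+179.4) + (-95.0) = -31.2 kcal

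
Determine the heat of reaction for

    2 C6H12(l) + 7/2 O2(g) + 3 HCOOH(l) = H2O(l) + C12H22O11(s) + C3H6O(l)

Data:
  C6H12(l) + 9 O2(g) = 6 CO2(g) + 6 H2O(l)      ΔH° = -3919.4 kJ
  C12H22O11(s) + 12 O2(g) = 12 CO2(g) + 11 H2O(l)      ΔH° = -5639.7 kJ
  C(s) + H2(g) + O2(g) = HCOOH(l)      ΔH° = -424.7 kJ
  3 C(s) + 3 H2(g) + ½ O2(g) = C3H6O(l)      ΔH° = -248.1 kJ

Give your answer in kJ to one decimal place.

equation 1 × 2 (×2 to match 2 C6H12(l) in the target): (2)·(-3919.4) = -7838.8 kJ
equation 2 reversed (C12H22O11(s) must end up as a product): +5639.7 kJ
equation 3 reversed and × 3 (HCOOH(l) must end up as a reactant; scale by 3 for the 3 HCOOH(l)): (-3)·(-424.7) = +1274.1 kJ
equation 4 as written (C3H6O(l) already on the product side): -248.1 kJ
ΔH° = (-7838.8) + (+5639.7) + (+1274.1) + (-248.1) = -1173.1 kJ

ΔH° = -1173.1 kJ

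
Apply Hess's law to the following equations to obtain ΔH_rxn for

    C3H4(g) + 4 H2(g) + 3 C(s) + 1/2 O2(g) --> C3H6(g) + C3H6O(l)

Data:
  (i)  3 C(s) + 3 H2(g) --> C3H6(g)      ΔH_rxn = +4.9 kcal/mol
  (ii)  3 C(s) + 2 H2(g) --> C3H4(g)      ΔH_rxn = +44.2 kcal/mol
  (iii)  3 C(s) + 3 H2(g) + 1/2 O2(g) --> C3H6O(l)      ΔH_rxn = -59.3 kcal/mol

(i) as written (C3H6(g) already on the product side): +4.9 kcal/mol
(ii) reversed (reverse to put C3H4(g) on the reactant side): -44.2 kcal/mol
(iii) as written (C3H6O(l) already on the product side): -59.3 kcal/mol
ΔH_rxn = (+4.9) + (-44.2) + (-59.3) = -98.6 kcal/mol

ΔH_rxn = -98.6 kcal/mol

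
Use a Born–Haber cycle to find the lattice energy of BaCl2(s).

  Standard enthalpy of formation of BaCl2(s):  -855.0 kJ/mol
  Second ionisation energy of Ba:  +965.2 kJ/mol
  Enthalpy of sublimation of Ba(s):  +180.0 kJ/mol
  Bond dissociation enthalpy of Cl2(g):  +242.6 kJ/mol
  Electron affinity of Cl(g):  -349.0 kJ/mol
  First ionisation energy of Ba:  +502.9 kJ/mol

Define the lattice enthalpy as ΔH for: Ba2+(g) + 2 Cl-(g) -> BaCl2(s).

ΔHf° = 1·ΔHsub + 1·(ΣIE) + 1·D(Cl2) + 2·EA + U
-855.0 = 1·(+180.0) + 1·(+1468.1) + 1·(+242.6) + 2·(-349.0) + U
U = -855.0 − (+1192.7) = -2047.7 kJ/mol

U = -2047.7 kJ/mol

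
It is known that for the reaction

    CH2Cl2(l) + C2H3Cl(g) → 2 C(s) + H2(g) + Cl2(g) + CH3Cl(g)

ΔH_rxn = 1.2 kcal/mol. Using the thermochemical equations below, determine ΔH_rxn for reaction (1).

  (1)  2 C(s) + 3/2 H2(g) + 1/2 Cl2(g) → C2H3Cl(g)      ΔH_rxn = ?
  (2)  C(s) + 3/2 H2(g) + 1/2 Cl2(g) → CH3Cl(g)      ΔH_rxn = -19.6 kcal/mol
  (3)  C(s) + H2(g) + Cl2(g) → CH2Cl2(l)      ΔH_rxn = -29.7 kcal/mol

(1) reversed (reverse to put C2H3Cl(g) on the reactant side): contributes −x
(2) as written (CH3Cl(g) already on the product side): -19.6 kcal/mol
(3) reversed (CH2Cl2(l) must end up as a reactant): +29.7 kcal/mol
+1.2 = (-19.6) + (+29.7) − x
x = (+1.2 − (+10.1)) / (-1) = 8.9 kcal/mol

ΔH_rxn = 8.9 kcal/mol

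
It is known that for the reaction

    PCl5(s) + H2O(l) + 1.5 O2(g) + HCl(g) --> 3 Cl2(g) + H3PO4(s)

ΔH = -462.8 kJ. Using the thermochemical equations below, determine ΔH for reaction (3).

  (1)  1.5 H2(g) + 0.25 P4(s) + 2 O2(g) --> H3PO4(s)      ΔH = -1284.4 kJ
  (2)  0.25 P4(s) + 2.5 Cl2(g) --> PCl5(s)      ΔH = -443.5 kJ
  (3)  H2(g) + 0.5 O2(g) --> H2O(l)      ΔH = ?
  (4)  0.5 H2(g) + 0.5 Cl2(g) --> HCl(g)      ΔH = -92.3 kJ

ΔH = -285.8 kJ

(1) as written: -1284.4 kJ
(2) reversed: +443.5 kJ
(3) reversed: contributes −x
(4) reversed: +92.3 kJ
-462.8 = (-1284.4) + (+443.5) + (+92.3) − x
x = (-462.8 − (-748.6)) / (-1) = -285.8 kJ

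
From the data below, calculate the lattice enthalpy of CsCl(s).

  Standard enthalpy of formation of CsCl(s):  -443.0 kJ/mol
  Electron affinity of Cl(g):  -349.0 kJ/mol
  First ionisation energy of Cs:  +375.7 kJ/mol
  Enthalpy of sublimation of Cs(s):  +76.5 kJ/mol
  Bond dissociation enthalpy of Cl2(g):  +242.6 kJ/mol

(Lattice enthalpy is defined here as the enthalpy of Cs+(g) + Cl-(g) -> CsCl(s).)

U = -667.5 kJ/mol

ΔHf° = 1·ΔHsub + 1·(ΣIE) + 1/2·D(Cl2) + 1·EA + U
-443.0 = 1·(+76.5) + 1·(+375.7) + 1/2·(+242.6) + 1·(-349.0) + U
U = -443.0 − (+224.5) = -667.5 kJ/mol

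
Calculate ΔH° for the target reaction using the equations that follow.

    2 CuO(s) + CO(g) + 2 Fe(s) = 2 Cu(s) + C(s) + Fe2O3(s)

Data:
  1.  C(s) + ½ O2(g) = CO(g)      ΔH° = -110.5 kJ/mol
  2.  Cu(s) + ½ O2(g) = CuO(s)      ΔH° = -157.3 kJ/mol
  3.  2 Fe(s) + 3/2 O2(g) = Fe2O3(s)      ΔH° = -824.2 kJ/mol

ΔH° = -399.1 kJ/mol

eq. 1 reversed (CO(g) must end up as a reactant): +110.5 kJ/mol
eq. 2 reversed and × 2 (CuO(s) must end up as a reactant; ×2 to match 2 CuO(s) in the target): (-2)·(-157.3) = +314.6 kJ/mol
eq. 3 as written (Fe2O3(s) already on the product side): -824.2 kJ/mol
ΔH° = (-1)·(-110.5) + (-2)·(-157.3) + (1)·(-824.2) = -399.1 kJ/mol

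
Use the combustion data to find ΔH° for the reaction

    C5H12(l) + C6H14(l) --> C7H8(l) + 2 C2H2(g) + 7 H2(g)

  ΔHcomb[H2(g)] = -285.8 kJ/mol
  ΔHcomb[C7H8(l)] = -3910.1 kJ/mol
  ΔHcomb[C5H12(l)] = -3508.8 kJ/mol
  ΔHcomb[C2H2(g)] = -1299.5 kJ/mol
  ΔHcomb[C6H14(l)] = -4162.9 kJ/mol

With combustion enthalpies, reactants minus products:
= [1·(-3508.8) + 1·(-4162.9)] − [1·(-3910.1) + 2·(-1299.5) + 7·(-285.8)]
= 838.0 kJ/mol

ΔH° = 838.0 kJ/mol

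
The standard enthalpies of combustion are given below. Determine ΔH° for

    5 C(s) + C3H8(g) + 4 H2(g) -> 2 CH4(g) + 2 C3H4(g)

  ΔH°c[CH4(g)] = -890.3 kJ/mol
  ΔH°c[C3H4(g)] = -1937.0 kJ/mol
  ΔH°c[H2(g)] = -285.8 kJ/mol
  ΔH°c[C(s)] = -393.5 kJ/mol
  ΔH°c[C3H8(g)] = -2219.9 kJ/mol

ΔH° = 324.0 kJ/mol

With combustion enthalpies, reactants minus products:
= [5·(-393.5) + 1·(-2219.9) + 4·(-285.8)] − [2·(-890.3) + 2·(-1937.0)]
= 324.0 kJ/mol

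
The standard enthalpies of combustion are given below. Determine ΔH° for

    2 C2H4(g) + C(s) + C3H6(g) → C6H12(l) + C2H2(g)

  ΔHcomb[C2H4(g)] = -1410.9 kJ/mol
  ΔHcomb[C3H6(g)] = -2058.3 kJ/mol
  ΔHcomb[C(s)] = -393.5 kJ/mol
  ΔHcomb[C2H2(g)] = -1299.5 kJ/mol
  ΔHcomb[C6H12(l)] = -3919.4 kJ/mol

ΔH° = -54.7 kJ/mol

Using ΔH = Σ nΔHc°(reactants) − Σ nΔHc°(products):
= [2·(-1410.9) + 1·(-393.5) + 1·(-2058.3)] − [1·(-3919.4) + 1·(-1299.5)]
= -54.7 kJ/mol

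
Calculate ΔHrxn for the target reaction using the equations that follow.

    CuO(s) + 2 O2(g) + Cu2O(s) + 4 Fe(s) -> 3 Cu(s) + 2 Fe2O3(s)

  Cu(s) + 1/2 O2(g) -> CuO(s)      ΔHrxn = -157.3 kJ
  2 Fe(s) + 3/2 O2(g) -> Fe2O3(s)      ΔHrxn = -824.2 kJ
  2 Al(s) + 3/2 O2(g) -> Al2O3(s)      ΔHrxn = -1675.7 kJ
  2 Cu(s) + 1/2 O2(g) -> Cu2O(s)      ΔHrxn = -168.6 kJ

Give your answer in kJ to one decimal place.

equation 1 reversed (CuO(s) must end up as a reactant): +157.3 kJ
equation 2 × 2 (scale by 2 for the 2 Fe2O3(s)): (2)·(-824.2) = -1648.4 kJ
equation 3: not needed (Al2O3(s) appears nowhere else).
equation 4 reversed (reverse to put Cu2O(s) on the reactant side): +168.6 kJ
By Hess's law, ΔHrxn = (-1)·(-157.3) + (2)·(-824.2) + (-1)·(-168.6) = -1322.5 kJ

ΔHrxn = -1322.5 kJ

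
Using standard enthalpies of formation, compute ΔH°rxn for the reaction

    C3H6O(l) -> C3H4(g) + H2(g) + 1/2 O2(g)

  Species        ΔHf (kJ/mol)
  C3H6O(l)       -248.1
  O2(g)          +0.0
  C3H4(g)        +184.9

ΔH°rxn = Σ nΔHf°(products) − Σ nΔHf°(reactants).
Products: 1·(+184.9) + 1·(+0.0) + 1/2·(+0.0) = +184.9
Reactants: 1·(-248.1) = -248.1
ΔH°rxn = (+184.9) − (-248.1) = 433.0 kJ/mol

ΔH°rxn = 433.0 kJ/mol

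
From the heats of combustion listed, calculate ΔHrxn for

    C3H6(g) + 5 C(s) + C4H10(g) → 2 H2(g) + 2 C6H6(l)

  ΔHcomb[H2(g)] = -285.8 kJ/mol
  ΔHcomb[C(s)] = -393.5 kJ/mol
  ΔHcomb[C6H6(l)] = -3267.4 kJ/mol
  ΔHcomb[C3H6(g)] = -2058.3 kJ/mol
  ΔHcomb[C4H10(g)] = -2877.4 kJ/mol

With combustion enthalpies, reactants minus products:
= [1·(-2058.3) + 5·(-393.5) + 1·(-2877.4)] − [2·(-285.8) + 2·(-3267.4)]
= 203.2 kJ/mol

ΔHrxn = 203.2 kJ/mol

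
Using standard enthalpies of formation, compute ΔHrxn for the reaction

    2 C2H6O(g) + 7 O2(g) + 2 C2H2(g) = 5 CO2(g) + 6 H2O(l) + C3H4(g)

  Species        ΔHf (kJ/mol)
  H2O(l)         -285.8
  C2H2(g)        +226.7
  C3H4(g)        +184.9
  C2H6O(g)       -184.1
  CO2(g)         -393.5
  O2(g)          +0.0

ΔHrxn = -3582.6 kJ/mol

Products: 5·(-393.5) + 6·(-285.8) + 1·(+184.9) = -3497.4
Reactants: 2·(-184.1) + 7·(+0.0) + 2·(+226.7) = +85.2
ΔHrxn = (-3497.4) − (+85.2) = -3582.6 kJ/mol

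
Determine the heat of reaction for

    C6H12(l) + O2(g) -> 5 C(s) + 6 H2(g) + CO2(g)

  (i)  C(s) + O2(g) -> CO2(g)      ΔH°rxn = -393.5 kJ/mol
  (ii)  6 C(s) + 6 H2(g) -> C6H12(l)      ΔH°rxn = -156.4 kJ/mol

ΔH°rxn = -237.1 kJ/mol

(i) as written: -393.5 kJ/mol
(ii) reversed: +156.4 kJ/mol
Combining the equations, ΔH°rxn = (1)·(-393.5) + (-1)·(-156.4) = -237.1 kJ/mol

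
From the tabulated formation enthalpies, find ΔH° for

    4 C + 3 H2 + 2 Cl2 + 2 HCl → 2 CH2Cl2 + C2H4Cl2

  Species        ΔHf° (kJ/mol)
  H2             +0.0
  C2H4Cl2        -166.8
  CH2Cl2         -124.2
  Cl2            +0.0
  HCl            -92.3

ΔH°rxn = Σ nΔHf°(products) − Σ nΔHf°(reactants).
Products: 2·(-124.2) + 1·(-166.8) = -415.2
Reactants: 4·(+0.0) + 3·(+0.0) + 2·(+0.0) + 2·(-92.3) = -184.6
ΔH° = (-415.2) − (-184.6) = -230.6 kJ/mol

ΔH° = -230.6 kJ/mol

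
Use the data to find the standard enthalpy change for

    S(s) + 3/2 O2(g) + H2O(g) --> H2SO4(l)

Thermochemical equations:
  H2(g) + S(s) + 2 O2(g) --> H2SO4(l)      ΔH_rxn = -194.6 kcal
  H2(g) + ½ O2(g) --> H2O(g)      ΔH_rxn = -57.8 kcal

equation 1 as written: -194.6 kcal
equation 2 reversed: +57.8 kcal
ΔH_rxn = (1)·(-194.6) + (-1)·(-57.8) = -136.8 kcal

ΔH_rxn = -136.8 kcal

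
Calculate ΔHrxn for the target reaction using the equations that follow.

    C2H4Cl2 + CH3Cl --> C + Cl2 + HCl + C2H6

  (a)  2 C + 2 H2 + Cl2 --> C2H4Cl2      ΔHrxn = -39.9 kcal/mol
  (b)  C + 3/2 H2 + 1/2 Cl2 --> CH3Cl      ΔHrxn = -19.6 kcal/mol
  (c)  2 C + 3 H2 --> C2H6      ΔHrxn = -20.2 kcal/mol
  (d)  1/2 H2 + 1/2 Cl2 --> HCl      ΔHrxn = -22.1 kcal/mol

(a) reversed: +39.9 kcal/mol
(b) reversed: +19.6 kcal/mol
(c) as written: -20.2 kcal/mol
(d) as written: -22.1 kcal/mol
Summing the manipulated equations, ΔHrxn = (+39.9) + (+19.6) + (-20.2) + (-22.1) = 17.2 kcal/mol

ΔHrxn = 17.2 kcal/mol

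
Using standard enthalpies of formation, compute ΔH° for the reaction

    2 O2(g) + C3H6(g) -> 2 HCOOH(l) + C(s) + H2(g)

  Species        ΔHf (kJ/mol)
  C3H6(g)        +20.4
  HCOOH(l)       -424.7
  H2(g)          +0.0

Products: 2·(-424.7) + 1·(+0.0) + 1·(+0.0) = -849.4
Reactants: 2·(+0.0) + 1·(+20.4) = +20.4
ΔH° = (-849.4) − (+20.4) = -869.8 kJ/mol

ΔH° = -869.8 kJ/mol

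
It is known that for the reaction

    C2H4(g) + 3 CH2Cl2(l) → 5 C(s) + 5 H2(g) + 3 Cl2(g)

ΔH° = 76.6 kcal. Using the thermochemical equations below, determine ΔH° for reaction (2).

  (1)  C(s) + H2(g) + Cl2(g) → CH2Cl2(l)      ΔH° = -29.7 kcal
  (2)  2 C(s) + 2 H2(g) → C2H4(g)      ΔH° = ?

ΔH° = 12.5 kcal

(1) reversed and × 3 (reverse to put CH2Cl2(l) on the reactant side; ×3 to match 3 CH2Cl2(l) in the target): (-3)·(-29.7) = +89.1 kcal
(2) reversed (C2H4(g) must end up as a reactant): contributes −x
+76.6 = (+89.1) − x
x = (+76.6 − (+89.1)) / (-1) = 12.5 kcal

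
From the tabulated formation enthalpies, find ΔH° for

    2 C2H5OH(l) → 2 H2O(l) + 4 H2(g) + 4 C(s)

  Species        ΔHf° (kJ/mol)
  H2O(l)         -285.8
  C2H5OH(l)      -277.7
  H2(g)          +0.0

ΔH° = -16.2 kJ/mol

Products: 2·(-285.8) + 4·(+0.0) + 4·(+0.0) = -571.6
Reactants: 2·(-277.7) = -555.4
ΔH° = (-571.6) − (-555.4) = -16.2 kJ/mol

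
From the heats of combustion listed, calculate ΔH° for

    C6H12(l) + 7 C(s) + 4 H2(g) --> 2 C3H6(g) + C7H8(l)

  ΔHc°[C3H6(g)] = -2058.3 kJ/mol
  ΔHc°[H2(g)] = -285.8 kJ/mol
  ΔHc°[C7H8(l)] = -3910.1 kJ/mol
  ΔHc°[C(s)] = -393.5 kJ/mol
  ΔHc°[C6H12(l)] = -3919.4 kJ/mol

ΔH° = 209.6 kJ/mol

Using ΔH = Σ nΔHc°(reactants) − Σ nΔHc°(products):
= [1·(-3919.4) + 7·(-393.5) + 4·(-285.8)] − [2·(-2058.3) + 1·(-3910.1)]
= 209.6 kJ/mol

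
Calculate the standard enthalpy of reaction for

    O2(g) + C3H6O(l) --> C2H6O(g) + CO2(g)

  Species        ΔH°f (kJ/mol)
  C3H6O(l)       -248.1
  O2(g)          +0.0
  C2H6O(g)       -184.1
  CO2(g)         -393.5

ΔH°rxn = -329.5 kJ/mol

Products: 1·(-184.1) + 1·(-393.5) = -577.6
Reactants: 1·(+0.0) + 1·(-248.1) = -248.1
ΔH°rxn = (-577.6) − (-248.1) = -329.5 kJ/mol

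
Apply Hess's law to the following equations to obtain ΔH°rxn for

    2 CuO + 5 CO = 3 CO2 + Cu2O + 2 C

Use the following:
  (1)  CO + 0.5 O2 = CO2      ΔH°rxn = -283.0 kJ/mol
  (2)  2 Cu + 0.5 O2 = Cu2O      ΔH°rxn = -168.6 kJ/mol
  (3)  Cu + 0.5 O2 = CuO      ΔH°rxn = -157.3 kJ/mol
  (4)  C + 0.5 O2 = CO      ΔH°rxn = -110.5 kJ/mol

ΔH°rxn = -482.0 kJ/mol

(1) × 3: (3)·(-283.0) = -849.0 kJ/mol
(2) as written: -168.6 kJ/mol
(3) reversed and × 2: (-2)·(-157.3) = +314.6 kJ/mol
(4) reversed and × 2: (-2)·(-110.5) = +221.0 kJ/mol
ΔH°rxn = (3)·(-283.0) + (1)·(-168.6) + (-2)·(-157.3) + (-2)·(-110.5) = -482.0 kJ/mol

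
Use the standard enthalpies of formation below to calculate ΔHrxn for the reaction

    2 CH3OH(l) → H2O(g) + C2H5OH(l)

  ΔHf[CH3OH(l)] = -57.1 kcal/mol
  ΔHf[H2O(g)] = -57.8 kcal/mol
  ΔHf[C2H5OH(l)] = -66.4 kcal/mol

Products: 1·(-57.8) + 1·(-66.4) = -124.2
Reactants: 2·(-57.1) = -114.2
ΔHrxn = (-124.2) − (-114.2) = -10.0 kcal/mol

ΔHrxn = -10.0 kcal/mol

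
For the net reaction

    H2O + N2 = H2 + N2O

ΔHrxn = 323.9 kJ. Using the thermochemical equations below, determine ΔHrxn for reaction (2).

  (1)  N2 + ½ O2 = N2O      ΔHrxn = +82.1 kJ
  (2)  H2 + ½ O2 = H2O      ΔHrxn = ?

ΔHrxn = -241.8 kJ

(1) as written (N2O already on the product side): +82.1 kJ
(2) reversed (reverse to put H2O on the reactant side): contributes −x
+323.9 = (+82.1) − x
x = (+323.9 − (+82.1)) / (-1) = -241.8 kJ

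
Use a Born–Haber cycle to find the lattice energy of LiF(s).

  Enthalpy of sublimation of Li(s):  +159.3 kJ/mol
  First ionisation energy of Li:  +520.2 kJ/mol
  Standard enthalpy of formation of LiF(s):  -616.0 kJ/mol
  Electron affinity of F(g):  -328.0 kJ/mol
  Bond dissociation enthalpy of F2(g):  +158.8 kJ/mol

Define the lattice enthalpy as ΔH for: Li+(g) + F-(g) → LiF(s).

ΔHf° = 1·ΔHsub + 1·(ΣIE) + 1/2·D(F2) + 1·EA + U
-616.0 = 1·(+159.3) + 1·(+520.2) + 1/2·(+158.8) + 1·(-328.0) + U
U = -616.0 − (+430.9) = -1046.9 kJ/mol

U = -1046.9 kJ/mol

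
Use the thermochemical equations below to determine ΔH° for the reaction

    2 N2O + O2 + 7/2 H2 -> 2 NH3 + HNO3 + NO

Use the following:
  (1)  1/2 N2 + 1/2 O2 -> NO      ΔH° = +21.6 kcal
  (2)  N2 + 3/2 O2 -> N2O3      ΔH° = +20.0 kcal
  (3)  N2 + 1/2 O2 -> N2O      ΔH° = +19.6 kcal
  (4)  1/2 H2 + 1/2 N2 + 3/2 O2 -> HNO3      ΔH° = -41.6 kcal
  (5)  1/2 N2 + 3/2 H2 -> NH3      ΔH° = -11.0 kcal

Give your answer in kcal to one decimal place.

ΔH° = -81.2 kcal

(1) as written: +21.6 kcal
(2): not needed.
(3) reversed and × 2: (-2)·(+19.6) = -39.2 kcal
(4) as written: -41.6 kcal
(5) × 2: (2)·(-11.0) = -22.0 kcal
ΔH° = (+21.6) + (-39.2) + (-41.6) + (-22.0) = -81.2 kcal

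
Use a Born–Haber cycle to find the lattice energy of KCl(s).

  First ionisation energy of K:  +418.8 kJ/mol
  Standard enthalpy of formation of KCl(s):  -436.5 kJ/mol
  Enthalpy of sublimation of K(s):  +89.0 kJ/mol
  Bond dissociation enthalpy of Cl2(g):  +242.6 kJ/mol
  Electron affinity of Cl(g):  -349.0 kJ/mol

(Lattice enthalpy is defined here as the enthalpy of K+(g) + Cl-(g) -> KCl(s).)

U = -716.6 kJ/mol

ΔHf° = 1·ΔHsub + 1·(ΣIE) + 1/2·D(Cl2) + 1·EA + U
-436.5 = 1·(+89.0) + 1·(+418.8) + 1/2·(+242.6) + 1·(-349.0) + U
U = -436.5 − (+280.1) = -716.6 kJ/mol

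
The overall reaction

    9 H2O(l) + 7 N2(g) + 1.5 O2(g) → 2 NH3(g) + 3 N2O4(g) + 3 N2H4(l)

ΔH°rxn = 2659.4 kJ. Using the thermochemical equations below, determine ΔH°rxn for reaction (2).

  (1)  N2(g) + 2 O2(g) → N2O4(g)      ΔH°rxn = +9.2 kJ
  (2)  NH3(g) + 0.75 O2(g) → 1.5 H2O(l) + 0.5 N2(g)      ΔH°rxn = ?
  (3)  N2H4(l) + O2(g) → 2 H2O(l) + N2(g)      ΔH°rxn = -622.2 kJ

(1) × 3: (3)·(+9.2) = +27.6 kJ
(2) reversed and × 2: contributes −2·x
(3) reversed and × 3: (-3)·(-622.2) = +1866.6 kJ
+2659.4 = (+27.6) + (+1866.6) − 2·x
x = (+2659.4 − (+1894.2)) / (-2) = -382.6 kJ

ΔH°rxn = -382.6 kJ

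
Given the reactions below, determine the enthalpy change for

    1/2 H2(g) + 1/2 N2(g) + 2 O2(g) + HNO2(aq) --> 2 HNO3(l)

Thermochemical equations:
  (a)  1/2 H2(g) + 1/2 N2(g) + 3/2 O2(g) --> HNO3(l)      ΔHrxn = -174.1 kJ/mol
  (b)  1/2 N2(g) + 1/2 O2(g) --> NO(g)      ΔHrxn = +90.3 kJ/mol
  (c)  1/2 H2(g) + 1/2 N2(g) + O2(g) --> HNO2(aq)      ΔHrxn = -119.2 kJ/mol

ΔHrxn = -229.0 kJ/mol

(a) × 2 (scale by 2 for the 2 HNO3(l)): (2)·(-174.1) = -348.2 kJ/mol
(b): not needed (NO(g) appears nowhere else).
(c) reversed (reverse to put HNO2(aq) on the reactant side): +119.2 kJ/mol
ΔHrxn = (-348.2) + (+119.2) = -229.0 kJ/mol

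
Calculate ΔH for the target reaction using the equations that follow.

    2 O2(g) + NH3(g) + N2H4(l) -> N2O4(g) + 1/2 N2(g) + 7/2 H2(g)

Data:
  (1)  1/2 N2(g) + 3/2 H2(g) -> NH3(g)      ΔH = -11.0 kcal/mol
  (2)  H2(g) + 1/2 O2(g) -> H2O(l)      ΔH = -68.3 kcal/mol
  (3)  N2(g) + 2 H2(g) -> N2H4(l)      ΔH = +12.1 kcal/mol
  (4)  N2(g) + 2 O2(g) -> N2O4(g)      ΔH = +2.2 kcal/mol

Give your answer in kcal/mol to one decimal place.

(1) reversed: +11.0 kcal/mol
(2): not needed.
(3) reversed: -12.1 kcal/mol
(4) as written: +2.2 kcal/mol
ΔH = (-1)·(-11.0) + (-1)·(+12.1) + (1)·(+2.2) = 1.1 kcal/mol

ΔH = 1.1 kcal/mol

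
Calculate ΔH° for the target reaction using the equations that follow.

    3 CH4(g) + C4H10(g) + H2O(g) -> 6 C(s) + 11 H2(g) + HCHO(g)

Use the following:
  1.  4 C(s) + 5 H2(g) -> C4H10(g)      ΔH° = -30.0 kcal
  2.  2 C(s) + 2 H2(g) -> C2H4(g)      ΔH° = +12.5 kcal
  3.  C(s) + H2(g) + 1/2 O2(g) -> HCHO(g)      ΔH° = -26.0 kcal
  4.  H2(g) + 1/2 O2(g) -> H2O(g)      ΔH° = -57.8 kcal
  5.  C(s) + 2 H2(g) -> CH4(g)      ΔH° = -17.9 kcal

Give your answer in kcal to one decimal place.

ΔH° = 115.5 kcal

eq. 1 reversed: +30.0 kcal
eq. 2: not needed.
eq. 3 as written: -26.0 kcal
eq. 4 reversed: +57.8 kcal
eq. 5 reversed and × 3: (-3)·(-17.9) = +53.7 kcal
Combining the equations, ΔH° = (+30.0) + (-26.0) + (+57.8) + (+53.7) = 115.5 kcal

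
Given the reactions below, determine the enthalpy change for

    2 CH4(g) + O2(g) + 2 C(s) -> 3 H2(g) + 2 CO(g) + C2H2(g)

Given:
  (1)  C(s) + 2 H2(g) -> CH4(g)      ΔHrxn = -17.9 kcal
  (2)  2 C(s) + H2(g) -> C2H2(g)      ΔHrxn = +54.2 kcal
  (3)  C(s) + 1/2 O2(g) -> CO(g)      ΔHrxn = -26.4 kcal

(1) reversed and × 2: (-2)·(-17.9) = +35.8 kcal
(2) as written: +54.2 kcal
(3) × 2: (2)·(-26.4) = -52.8 kcal
ΔHrxn = (+35.8) + (+54.2) + (-52.8) = 37.2 kcal

ΔHrxn = 37.2 kcal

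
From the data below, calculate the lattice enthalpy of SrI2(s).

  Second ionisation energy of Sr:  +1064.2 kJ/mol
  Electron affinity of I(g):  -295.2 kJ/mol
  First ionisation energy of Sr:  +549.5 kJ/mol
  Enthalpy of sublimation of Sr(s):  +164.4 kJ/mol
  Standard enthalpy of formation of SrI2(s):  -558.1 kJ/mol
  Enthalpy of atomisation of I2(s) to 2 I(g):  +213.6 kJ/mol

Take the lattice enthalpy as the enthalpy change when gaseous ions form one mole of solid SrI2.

ΔHf° = 1·ΔHsub + 1·(ΣIE) + 1·D(I2) + 2·EA + U
-558.1 = 1·(+164.4) + 1·(+1613.7) + 1·(+213.6) + 2·(-295.2) + U
U = -558.1 − (+1401.3) = -1959.4 kJ/mol

U = -1959.4 kJ/mol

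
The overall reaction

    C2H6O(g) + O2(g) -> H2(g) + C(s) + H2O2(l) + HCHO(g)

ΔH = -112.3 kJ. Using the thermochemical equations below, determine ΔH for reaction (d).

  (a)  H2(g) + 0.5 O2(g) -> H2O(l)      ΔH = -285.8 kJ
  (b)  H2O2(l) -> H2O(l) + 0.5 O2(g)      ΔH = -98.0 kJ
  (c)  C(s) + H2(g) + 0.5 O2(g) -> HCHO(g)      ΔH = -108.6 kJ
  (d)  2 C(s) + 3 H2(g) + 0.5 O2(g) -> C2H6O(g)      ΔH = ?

ΔH = -184.1 kJ

(a) as written: -285.8 kJ
(b) reversed: +98.0 kJ
(c) as written: -108.6 kJ
(d) reversed: contributes −x
-112.3 = (-285.8) + (+98.0) + (-108.6) − x
x = (-112.3 − (-296.4)) / (-1) = -184.1 kJ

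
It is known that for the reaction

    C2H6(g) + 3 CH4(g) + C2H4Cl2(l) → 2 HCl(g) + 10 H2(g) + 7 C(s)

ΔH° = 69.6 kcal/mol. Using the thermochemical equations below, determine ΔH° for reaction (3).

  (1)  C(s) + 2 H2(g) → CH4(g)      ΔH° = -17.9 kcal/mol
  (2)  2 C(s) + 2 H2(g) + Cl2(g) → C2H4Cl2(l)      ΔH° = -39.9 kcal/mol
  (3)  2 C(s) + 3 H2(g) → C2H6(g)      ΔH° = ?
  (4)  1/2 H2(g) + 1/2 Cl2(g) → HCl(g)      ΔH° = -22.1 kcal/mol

(1) reversed and × 3 (reverse to put CH4(g) on the reactant side; scale by 3 for the 3 CH4(g)): (-3)·(-17.9) = +53.7 kcal/mol
(2) reversed (C2H4Cl2(l) must end up as a reactant): +39.9 kcal/mol
(3) reversed (C2H6(g) must end up as a reactant): contributes −x
(4) × 2 (scale by 2 for the 2 HCl(g)): (2)·(-22.1) = -44.2 kcal/mol
+69.6 = (+53.7) + (+39.9) + (-44.2) − x
x = (+69.6 − (+49.4)) / (-1) = -20.2 kcal/mol

ΔH° = -20.2 kcal/mol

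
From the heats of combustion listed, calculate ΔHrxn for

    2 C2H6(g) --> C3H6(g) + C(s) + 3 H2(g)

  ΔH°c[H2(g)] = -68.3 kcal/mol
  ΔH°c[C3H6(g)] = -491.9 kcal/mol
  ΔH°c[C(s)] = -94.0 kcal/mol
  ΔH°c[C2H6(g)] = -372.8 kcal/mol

Using ΔH = Σ nΔHc°(reactants) − Σ nΔHc°(products):
= [2·(-372.8)] − [1·(-491.9) + 1·(-94.0) + 3·(-68.3)]
= 45.2 kcal/mol

ΔHrxn = 45.2 kcal/mol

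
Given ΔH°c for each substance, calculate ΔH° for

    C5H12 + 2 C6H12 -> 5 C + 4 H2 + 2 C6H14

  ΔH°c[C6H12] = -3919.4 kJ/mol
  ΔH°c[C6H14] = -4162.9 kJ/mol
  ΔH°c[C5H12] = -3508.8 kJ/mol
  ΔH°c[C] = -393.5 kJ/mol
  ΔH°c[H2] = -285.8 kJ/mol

ΔH° = 88.9 kJ/mol

With combustion enthalpies, reactants minus products:
= [1·(-3508.8) + 2·(-3919.4)] − [5·(-393.5) + 4·(-285.8) + 2·(-4162.9)]
= 88.9 kJ/mol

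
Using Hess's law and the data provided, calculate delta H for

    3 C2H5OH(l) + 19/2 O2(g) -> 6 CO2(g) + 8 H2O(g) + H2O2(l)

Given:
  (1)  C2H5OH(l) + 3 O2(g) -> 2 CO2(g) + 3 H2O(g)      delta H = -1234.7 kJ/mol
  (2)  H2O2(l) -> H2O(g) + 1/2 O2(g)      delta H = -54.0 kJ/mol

(1) × 3 (scale by 3 for the 3 C2H5OH(l)): (3)·(-1234.7) = -3704.1 kJ/mol
(2) reversed (reverse to put H2O2(l) on the product side): +54.0 kJ/mol
Summing the manipulated equations, delta H = (-3704.1) + (+54.0) = -3650.1 kJ/mol

delta H = -3650.1 kJ/mol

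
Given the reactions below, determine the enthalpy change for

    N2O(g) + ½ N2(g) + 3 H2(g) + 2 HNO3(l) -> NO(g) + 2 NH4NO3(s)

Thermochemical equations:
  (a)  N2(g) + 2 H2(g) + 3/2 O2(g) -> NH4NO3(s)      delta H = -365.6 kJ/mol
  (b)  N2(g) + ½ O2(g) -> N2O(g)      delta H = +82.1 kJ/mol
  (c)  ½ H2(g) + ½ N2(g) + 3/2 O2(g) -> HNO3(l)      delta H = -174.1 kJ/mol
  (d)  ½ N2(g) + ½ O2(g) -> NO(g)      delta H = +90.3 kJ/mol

(a) × 2 (×2 to match 2 NH4NO3(s) in the target): (2)·(-365.6) = -731.2 kJ/mol
(b) reversed (N2O(g) must end up as a reactant): -82.1 kJ/mol
(c) reversed and × 2 (HNO3(l) must end up as a reactant; ×2 to match 2 HNO3(l) in the target): (-2)·(-174.1) = +348.2 kJ/mol
(d) as written (NO(g) already on the product side): +90.3 kJ/mol
By Hess's law, delta H = (-731.2) + (-82.1) + (+348.2) + (+90.3) = -374.8 kJ/mol

delta H = -374.8 kJ/mol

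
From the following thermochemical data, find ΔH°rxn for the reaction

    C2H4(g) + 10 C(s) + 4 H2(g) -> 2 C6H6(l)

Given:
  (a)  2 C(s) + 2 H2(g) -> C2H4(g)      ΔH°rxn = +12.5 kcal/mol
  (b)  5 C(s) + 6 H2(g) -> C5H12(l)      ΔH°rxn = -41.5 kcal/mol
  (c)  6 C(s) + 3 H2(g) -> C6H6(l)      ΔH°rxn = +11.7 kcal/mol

(a) reversed: -12.5 kcal/mol
(b): not needed.
(c) × 2: (2)·(+11.7) = +23.4 kcal/mol
Summing the manipulated equations, ΔH°rxn = (-1)·(+12.5) + (2)·(+11.7) = 10.9 kcal/mol

ΔH°rxn = 10.9 kcal/mol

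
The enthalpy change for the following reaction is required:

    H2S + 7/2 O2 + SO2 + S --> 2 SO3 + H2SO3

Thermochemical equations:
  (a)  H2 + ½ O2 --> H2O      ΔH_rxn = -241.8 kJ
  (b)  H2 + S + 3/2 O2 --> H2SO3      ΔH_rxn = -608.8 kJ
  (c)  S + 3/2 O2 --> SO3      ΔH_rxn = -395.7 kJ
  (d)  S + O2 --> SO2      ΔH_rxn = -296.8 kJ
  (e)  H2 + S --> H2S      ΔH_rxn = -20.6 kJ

(a): not needed.
(b) as written: -608.8 kJ
(c) × 2: (2)·(-395.7) = -791.4 kJ
(d) reversed: +296.8 kJ
(e) reversed: +20.6 kJ
ΔH_rxn = (-608.8) + (-791.4) + (+296.8) + (+20.6) = -1082.8 kJ

ΔH_rxn = -1082.8 kJ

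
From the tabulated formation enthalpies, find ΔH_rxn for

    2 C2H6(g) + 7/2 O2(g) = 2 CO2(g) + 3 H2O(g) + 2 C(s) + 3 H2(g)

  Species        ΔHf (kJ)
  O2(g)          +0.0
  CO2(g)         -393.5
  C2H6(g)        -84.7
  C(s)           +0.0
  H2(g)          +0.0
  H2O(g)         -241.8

ΔH°rxn = Σ nΔHf°(products) − Σ nΔHf°(reactants).
Products: 2·(-393.5) + 3·(-241.8) + 2·(+0.0) + 3·(+0.0) = -1512.4
Reactants: 2·(-84.7) + 7/2·(+0.0) = -169.4
ΔH_rxn = (-1512.4) − (-169.4) = -1343.0 kJ

ΔH_rxn = -1343.0 kJ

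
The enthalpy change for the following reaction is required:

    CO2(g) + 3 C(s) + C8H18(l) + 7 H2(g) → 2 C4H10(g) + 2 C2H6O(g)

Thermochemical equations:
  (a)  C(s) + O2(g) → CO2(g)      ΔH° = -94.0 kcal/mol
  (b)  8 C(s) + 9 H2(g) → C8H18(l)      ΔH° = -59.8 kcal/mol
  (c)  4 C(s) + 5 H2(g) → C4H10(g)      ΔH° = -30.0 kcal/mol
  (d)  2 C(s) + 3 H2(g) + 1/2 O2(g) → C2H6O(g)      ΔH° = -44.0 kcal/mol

(a) reversed (CO2(g) must end up as a reactant): +94.0 kcal/mol
(b) reversed (reverse to put C8H18(l) on the reactant side): +59.8 kcal/mol
(c) × 2 (×2 to match 2 C4H10(g) in the target): (2)·(-30.0) = -60.0 kcal/mol
(d) × 2 (×2 to match 2 C2H6O(g) in the target): (2)·(-44.0) = -88.0 kcal/mol
ΔH° = (-1)·(-94.0) + (-1)·(-59.8) + (2)·(-30.0) + (2)·(-44.0) = 5.8 kcal/mol

ΔH° = 5.8 kcal/mol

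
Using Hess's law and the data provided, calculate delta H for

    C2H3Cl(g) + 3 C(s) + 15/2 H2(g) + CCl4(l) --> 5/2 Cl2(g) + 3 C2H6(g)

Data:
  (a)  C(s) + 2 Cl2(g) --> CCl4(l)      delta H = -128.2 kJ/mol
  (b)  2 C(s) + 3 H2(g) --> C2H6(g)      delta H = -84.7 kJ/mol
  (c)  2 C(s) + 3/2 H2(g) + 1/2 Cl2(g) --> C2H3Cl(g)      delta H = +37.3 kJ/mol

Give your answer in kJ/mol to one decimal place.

delta H = -163.2 kJ/mol

(a) reversed (reverse to put CCl4(l) on the reactant side): +128.2 kJ/mol
(b) × 3 (×3 to match 3 C2H6(g) in the target): (3)·(-84.7) = -254.1 kJ/mol
(c) reversed (C2H3Cl(g) must end up as a reactant): -37.3 kJ/mol
Summing the manipulated equations, delta H = (+128.2) + (-254.1) + (-37.3) = -163.2 kJ/mol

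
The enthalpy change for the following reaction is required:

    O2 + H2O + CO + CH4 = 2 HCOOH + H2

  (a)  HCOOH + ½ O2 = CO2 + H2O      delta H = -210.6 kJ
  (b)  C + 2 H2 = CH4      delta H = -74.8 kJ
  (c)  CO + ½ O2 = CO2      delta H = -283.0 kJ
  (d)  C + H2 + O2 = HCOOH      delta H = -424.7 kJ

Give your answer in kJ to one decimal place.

delta H = -422.3 kJ

(a) reversed (reverse to put H2O on the reactant side): +210.6 kJ
(b) reversed (reverse to put CH4 on the reactant side): +74.8 kJ
(c) as written (CO already on the reactant side): -283.0 kJ
(d) as written: -424.7 kJ
By Hess's law, delta H = (-1)·(-210.6) + (-1)·(-74.8) + (1)·(-283.0) + (1)·(-424.7) = -422.3 kJ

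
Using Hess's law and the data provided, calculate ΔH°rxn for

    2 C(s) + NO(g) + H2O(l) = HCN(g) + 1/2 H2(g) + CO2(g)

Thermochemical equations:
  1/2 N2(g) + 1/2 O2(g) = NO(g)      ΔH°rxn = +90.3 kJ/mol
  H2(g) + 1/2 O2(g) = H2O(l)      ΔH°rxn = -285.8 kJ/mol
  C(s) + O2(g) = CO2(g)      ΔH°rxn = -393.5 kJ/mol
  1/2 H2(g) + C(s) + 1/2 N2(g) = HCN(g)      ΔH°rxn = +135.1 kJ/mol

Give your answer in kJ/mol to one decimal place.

equation 1 reversed (NO(g) must end up as a reactant): -90.3 kJ/mol
equation 2 reversed (H2O(l) must end up as a reactant): +285.8 kJ/mol
equation 3 as written (CO2(g) already on the product side): -393.5 kJ/mol
equation 4 as written (HCN(g) already on the product side): +135.1 kJ/mol
By Hess's law, ΔH°rxn = (-1)·(+90.3) + (-1)·(-285.8) + (1)·(-393.5) + (1)·(+135.1) = -62.9 kJ/mol

ΔH°rxn = -62.9 kJ/mol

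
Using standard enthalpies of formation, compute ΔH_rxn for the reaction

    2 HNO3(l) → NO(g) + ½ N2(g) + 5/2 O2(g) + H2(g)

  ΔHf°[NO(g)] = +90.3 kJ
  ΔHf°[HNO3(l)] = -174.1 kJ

Products: 1·(+90.3) + 1/2·(+0.0) + 5/2·(+0.0) + 1·(+0.0) = +90.3
Reactants: 2·(-174.1) = -348.2
ΔH_rxn = (+90.3) − (-348.2) = 438.5 kJ

ΔH_rxn = 438.5 kJ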